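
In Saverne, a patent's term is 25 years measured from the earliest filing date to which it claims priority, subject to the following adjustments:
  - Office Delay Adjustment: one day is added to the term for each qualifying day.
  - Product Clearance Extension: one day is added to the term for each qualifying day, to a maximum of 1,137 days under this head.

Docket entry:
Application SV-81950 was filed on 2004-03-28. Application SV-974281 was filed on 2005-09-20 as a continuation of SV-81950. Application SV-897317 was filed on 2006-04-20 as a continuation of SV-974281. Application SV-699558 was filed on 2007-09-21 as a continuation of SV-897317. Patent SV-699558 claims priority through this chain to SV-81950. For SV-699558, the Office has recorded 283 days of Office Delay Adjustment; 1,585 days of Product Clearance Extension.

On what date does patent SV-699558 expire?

2033-02-15

Earliest priority filing: 28 March 2004.
Base term: 28 March 2004 + 25 years → 28 March 2029.
Office Delay Adjustment: +283 days → 5 January 2030.
Product Clearance Extension: 1585 days claimed exceeds the 1137-day cap, so +1137 days → 15 February 2033.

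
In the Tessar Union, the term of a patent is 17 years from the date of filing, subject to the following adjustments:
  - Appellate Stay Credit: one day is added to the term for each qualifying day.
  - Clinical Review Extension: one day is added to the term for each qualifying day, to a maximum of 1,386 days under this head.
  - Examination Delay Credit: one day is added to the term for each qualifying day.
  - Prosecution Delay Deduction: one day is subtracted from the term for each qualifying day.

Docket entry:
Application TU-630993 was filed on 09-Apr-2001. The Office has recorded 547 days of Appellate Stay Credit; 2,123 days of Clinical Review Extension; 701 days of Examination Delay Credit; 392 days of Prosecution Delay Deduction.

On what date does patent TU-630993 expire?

2024-05-29

Base term: filing date + 17 years → 9 April 2018.
Appellate Stay Credit: +547 days → 8 October 2019.
Clinical Review Extension: 2123 days claimed exceeds the 1386-day cap, so +1386 days → 25 July 2023.
Examination Delay Credit: +701 days → 25 June 2025.
Prosecution Delay Deduction: −392 days → 29 May 2024.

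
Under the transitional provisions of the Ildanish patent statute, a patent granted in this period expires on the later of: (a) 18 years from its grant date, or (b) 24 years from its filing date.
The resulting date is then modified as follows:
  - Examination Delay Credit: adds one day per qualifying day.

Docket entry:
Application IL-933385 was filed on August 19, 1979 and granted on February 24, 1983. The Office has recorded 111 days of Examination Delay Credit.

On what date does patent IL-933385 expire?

(a) grant + 18 years → 24 February 2001.
(b) filing + 24 years → 19 August 2003.
Later of the two: 19 August 2003.
Examination Delay Credit: +111 days → 8 December 2003.

December 8, 2003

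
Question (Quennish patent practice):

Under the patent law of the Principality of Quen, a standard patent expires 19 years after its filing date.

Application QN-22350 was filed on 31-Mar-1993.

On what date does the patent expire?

2012-03-31

Filing date + 19 years → 31 March 2012.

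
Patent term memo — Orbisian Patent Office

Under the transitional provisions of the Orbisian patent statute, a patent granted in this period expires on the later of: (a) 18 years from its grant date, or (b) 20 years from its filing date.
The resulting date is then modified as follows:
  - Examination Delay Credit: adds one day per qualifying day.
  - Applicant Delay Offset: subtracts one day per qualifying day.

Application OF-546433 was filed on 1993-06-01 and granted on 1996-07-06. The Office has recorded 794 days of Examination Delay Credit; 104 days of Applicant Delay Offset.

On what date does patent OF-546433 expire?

(a) grant + 18 years → 6 July 2014.
(b) filing + 20 years → 1 June 2013.
Later of the two: 6 July 2014.
Examination Delay Credit: +794 days → 7 September 2016.
Applicant Delay Offset: −104 days → 26 May 2016.

2016-05-26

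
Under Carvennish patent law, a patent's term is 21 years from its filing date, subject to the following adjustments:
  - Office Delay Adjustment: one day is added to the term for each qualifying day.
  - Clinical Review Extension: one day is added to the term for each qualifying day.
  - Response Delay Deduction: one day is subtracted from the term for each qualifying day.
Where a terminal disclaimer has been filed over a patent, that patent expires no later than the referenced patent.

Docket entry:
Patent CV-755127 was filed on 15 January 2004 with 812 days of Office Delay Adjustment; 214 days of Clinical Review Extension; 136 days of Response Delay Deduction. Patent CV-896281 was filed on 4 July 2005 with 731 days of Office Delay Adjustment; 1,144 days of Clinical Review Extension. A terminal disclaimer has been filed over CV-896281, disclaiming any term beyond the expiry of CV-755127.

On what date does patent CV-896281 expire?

2027-06-24

Natural term of CV-896281:
  Base: filing + 21 years → 4 July 2026.
  Office Delay Adjustment: +731 days → 4 July 2028.
  Clinical Review Extension: +1144 days → 22 August 2031.
Expiry of referenced patent CV-755127:
  Base: filing + 21 years → 15 January 2025.
  Office Delay Adjustment: +812 days → 7 April 2027.
  Clinical Review Extension: +214 days → 7 November 2027.
  Response Delay Deduction: −136 days → 24 June 2027.
Terminal disclaimer: CV-896281 expires on the earlier of 22 August 2031 and 24 June 2027.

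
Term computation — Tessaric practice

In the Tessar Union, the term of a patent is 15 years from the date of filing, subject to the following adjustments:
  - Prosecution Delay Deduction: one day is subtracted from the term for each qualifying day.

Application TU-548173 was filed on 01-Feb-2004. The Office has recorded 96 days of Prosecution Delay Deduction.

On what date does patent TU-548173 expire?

Base term: filing date + 15 years → 1 February 2019.
Prosecution Delay Deduction: −96 days → 28 October 2018.

2018-10-28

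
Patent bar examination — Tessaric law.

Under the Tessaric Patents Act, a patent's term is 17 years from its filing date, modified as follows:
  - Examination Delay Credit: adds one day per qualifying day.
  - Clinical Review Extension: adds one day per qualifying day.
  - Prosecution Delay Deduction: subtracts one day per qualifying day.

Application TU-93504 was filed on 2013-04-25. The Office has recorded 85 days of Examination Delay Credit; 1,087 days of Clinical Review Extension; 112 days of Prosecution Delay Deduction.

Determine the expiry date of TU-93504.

2033-03-20

Base term: filing date + 17 years → 25 April 2030.
Examination Delay Credit: +85 days → 19 July 2030.
Clinical Review Extension: +1087 days → 10 July 2033.
Prosecution Delay Deduction: −112 days → 20 March 2033.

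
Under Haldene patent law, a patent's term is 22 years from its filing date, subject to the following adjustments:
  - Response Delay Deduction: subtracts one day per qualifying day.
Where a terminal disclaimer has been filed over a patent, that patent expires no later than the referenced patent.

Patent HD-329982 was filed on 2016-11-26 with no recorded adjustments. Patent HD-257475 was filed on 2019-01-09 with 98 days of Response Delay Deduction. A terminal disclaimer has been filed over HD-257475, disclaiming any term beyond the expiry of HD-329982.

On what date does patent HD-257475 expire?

Natural term of HD-257475:
  Base: filing + 22 years → 9 January 2041.
  Response Delay Deduction: −98 days → 3 October 2040.
Expiry of referenced patent HD-329982:
  Base: filing + 22 years → 26 November 2038.
Terminal disclaimer: HD-257475 expires on the earlier of 3 October 2040 and 26 November 2038.

November 26, 2038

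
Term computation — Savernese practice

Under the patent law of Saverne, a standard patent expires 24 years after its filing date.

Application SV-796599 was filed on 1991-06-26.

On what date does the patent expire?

Filing date + 24 years → 26 June 2015.

2015-06-26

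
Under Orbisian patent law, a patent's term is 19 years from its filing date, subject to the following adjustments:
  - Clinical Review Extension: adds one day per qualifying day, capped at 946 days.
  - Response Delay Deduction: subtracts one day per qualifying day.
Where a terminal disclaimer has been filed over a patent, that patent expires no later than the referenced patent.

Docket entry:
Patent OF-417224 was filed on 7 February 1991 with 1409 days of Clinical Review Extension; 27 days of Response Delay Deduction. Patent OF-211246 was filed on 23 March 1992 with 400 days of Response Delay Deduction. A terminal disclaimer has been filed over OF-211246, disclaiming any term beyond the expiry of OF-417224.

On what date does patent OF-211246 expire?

February 16, 2010

Natural term of OF-211246:
  Base: filing + 19 years → 23 March 2011.
  Response Delay Deduction: −400 days → 16 February 2010.
Expiry of referenced patent OF-417224:
  Base: filing + 19 years → 7 February 2010.
  Clinical Review Extension: 1409 days claimed exceeds the 946-day cap, so +946 days → 10 September 2012.
  Response Delay Deduction: −27 days → 14 August 2012.
Terminal disclaimer: OF-211246 expires on the earlier of 16 February 2010 and 14 August 2012.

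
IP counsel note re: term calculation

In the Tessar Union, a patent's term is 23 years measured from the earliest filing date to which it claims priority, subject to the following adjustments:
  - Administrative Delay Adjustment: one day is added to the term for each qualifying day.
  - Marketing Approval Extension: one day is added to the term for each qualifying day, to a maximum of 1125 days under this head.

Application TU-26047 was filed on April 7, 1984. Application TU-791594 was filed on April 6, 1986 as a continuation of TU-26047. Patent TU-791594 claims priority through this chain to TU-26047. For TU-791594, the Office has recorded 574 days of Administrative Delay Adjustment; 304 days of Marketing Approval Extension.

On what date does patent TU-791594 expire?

September 1, 2009

Earliest priority filing: 7 April 1984.
Base term: 7 April 1984 + 23 years → 7 April 2007.
Administrative Delay Adjustment: +574 days → 1 November 2008.
Marketing Approval Extension: 304 days (within the 1125-day cap) → +304 days → 1 September 2009.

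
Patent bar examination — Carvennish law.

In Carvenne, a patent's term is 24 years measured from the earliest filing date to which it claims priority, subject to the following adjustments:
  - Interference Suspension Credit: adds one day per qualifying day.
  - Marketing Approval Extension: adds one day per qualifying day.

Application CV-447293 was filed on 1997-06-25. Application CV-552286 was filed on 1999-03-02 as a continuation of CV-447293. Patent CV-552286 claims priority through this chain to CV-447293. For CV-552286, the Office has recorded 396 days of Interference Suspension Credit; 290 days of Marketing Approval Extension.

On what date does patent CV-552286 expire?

Earliest priority filing: 25 June 1997.
Base term: 25 June 1997 + 24 years → 25 June 2021.
Interference Suspension Credit: +396 days → 26 July 2022.
Marketing Approval Extension: +290 days → 12 May 2023.

May 12, 2023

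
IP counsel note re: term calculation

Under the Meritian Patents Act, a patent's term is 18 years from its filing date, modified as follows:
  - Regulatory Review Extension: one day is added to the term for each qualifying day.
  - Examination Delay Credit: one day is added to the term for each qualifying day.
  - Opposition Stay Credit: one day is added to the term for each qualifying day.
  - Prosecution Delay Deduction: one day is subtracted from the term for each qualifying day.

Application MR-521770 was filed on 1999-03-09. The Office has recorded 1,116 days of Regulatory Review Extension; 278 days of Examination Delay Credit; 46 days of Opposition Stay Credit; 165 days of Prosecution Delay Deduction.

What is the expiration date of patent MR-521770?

September 4, 2020

Base term: filing date + 18 years → 9 March 2017.
Regulatory Review Extension: +1116 days → 29 March 2020.
Examination Delay Credit: +278 days → 1 January 2021.
Opposition Stay Credit: +46 days → 16 February 2021.
Prosecution Delay Deduction: −165 days → 4 September 2020.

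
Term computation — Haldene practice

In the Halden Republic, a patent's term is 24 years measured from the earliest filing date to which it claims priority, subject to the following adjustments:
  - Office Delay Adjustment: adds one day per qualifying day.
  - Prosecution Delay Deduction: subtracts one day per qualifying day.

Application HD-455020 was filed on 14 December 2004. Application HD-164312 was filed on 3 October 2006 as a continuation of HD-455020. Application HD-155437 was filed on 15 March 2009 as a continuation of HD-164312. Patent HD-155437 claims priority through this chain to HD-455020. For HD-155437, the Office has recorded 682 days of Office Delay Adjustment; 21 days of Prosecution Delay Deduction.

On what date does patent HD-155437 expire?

Earliest priority filing: 14 December 2004.
Base term: 14 December 2004 + 24 years → 14 December 2028.
Office Delay Adjustment: +682 days → 27 October 2030.
Prosecution Delay Deduction: −21 days → 6 October 2030.

October 6, 2030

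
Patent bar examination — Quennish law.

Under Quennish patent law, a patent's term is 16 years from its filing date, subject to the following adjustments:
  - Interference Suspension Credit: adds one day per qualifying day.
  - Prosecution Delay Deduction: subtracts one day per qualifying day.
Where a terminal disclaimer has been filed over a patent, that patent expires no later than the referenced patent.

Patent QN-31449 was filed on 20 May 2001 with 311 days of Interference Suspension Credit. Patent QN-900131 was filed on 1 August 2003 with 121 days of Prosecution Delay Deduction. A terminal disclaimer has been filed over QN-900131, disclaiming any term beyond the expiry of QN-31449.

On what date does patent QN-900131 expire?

Natural term of QN-900131:
  Base: filing + 16 years → 1 August 2019.
  Prosecution Delay Deduction: −121 days → 2 April 2019.
Expiry of referenced patent QN-31449:
  Base: filing + 16 years → 20 May 2017.
  Interference Suspension Credit: +311 days → 27 March 2018.
Terminal disclaimer: QN-900131 expires on the earlier of 2 April 2019 and 27 March 2018.

2018-03-27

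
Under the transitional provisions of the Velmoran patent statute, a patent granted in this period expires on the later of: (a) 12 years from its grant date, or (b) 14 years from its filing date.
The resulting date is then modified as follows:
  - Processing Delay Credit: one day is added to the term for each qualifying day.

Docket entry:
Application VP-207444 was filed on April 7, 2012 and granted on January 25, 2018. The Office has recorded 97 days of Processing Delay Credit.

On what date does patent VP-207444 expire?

(a) grant + 12 years → 25 January 2030.
(b) filing + 14 years → 7 April 2026.
Later of the two: 25 January 2030.
Processing Delay Credit: +97 days → 2 May 2030.

May 2, 2030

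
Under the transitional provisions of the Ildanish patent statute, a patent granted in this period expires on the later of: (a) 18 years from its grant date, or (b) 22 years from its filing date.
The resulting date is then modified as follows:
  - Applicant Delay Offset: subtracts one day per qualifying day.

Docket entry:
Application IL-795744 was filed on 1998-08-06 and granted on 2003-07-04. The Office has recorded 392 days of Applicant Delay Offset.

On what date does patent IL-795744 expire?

(a) grant + 18 years → 4 July 2021.
(b) filing + 22 years → 6 August 2020.
Later of the two: 4 July 2021.
Applicant Delay Offset: −392 days → 7 June 2020.

June 7, 2020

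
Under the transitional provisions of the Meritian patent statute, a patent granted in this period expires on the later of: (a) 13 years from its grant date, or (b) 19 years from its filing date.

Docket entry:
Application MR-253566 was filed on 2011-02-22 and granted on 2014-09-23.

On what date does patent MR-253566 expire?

February 22, 2030

(a) grant + 13 years → 23 September 2027.
(b) filing + 19 years → 22 February 2030.
Later of the two: 22 February 2030.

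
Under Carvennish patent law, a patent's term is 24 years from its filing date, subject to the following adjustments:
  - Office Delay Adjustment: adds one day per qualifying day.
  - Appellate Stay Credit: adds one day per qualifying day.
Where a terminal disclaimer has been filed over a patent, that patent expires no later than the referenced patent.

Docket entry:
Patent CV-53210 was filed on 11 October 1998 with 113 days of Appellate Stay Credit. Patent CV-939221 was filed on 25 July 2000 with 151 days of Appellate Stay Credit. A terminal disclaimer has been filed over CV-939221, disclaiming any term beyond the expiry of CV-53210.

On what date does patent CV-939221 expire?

Natural term of CV-939221:
  Base: filing + 24 years → 25 July 2024.
  Appellate Stay Credit: +151 days → 23 December 2024.
Expiry of referenced patent CV-53210:
  Base: filing + 24 years → 11 October 2022.
  Appellate Stay Credit: +113 days → 1 February 2023.
Terminal disclaimer: CV-939221 expires on the earlier of 23 December 2024 and 1 February 2023.

2023-02-01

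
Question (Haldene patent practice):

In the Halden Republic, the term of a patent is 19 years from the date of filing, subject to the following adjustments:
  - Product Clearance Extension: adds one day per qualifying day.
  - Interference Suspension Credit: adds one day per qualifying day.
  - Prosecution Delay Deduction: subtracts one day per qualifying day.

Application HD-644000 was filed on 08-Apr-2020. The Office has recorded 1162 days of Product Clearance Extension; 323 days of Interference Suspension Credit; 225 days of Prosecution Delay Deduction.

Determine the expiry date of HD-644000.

Base term: filing date + 19 years → 8 April 2039.
Product Clearance Extension: +1162 days → 13 June 2042.
Interference Suspension Credit: +323 days → 2 May 2043.
Prosecution Delay Deduction: −225 days → 19 September 2042.

2042-09-19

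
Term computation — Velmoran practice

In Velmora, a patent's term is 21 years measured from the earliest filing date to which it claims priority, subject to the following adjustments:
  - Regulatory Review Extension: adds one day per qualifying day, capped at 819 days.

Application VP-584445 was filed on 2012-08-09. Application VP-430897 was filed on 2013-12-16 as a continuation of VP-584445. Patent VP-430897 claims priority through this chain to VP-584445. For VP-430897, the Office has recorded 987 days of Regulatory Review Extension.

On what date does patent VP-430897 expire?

Earliest priority filing: 9 August 2012.
Base term: 9 August 2012 + 21 years → 9 August 2033.
Regulatory Review Extension: 987 days claimed exceeds the 819-day cap, so +819 days → 6 November 2035.

2035-11-06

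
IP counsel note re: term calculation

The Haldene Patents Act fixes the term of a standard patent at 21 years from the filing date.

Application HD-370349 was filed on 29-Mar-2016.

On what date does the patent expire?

Filing date + 21 years → 29 March 2037.

2037-03-29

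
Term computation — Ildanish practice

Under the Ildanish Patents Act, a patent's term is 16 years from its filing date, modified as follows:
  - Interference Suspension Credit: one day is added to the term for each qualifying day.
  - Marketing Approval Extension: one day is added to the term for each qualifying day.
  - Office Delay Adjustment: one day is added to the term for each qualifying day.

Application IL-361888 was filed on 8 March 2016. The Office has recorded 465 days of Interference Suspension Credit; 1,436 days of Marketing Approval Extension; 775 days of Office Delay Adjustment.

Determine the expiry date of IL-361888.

2039-07-06

Base term: filing date + 16 years → 8 March 2032.
Interference Suspension Credit: +465 days → 16 June 2033.
Marketing Approval Extension: +1436 days → 22 May 2037.
Office Delay Adjustment: +775 days → 6 July 2039.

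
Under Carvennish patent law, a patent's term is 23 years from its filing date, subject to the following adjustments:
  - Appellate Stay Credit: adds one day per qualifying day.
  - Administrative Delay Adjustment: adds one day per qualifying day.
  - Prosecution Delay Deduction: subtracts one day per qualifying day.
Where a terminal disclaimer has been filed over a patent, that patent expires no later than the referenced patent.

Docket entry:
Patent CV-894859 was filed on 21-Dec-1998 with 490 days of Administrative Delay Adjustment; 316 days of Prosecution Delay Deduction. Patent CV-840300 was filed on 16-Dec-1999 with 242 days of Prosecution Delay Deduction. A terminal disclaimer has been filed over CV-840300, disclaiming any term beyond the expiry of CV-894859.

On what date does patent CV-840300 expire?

Natural term of CV-840300:
  Base: filing + 23 years → 16 December 2022.
  Prosecution Delay Deduction: −242 days → 18 April 2022.
Expiry of referenced patent CV-894859:
  Base: filing + 23 years → 21 December 2021.
  Administrative Delay Adjustment: +490 days → 25 April 2023.
  Prosecution Delay Deduction: −316 days → 13 June 2022.
Terminal disclaimer: CV-840300 expires on the earlier of 18 April 2022 and 13 June 2022.

April 18, 2022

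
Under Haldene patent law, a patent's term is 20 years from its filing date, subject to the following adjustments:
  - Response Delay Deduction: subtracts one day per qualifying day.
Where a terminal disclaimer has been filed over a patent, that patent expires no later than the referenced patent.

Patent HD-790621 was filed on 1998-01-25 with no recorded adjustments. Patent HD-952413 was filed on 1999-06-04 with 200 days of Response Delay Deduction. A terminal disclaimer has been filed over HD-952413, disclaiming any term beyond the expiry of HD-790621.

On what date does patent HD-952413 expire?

Natural term of HD-952413:
  Base: filing + 20 years → 4 June 2019.
  Response Delay Deduction: −200 days → 16 November 2018.
Expiry of referenced patent HD-790621:
  Base: filing + 20 years → 25 January 2018.
Terminal disclaimer: HD-952413 expires on the earlier of 16 November 2018 and 25 January 2018.

2018-01-25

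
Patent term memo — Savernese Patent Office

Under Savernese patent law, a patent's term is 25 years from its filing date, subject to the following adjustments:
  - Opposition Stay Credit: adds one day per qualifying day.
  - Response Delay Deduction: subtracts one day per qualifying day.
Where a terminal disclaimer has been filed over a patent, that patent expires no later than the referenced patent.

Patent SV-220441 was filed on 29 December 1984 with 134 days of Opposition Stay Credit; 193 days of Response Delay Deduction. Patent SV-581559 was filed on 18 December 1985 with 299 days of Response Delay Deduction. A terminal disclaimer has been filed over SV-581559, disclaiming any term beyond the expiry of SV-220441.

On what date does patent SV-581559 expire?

Natural term of SV-581559:
  Base: filing + 25 years → 18 December 2010.
  Response Delay Deduction: −299 days → 22 February 2010.
Expiry of referenced patent SV-220441:
  Base: filing + 25 years → 29 December 2009.
  Opposition Stay Credit: +134 days → 12 May 2010.
  Response Delay Deduction: −193 days → 31 October 2009.
Terminal disclaimer: SV-581559 expires on the earlier of 22 February 2010 and 31 October 2009.

October 31, 2009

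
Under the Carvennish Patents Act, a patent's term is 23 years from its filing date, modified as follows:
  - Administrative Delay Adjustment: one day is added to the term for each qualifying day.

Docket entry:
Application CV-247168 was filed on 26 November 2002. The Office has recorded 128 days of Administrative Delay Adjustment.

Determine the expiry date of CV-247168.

Base term: filing date + 23 years → 26 November 2025.
Administrative Delay Adjustment: +128 days → 3 April 2026.

2026-04-03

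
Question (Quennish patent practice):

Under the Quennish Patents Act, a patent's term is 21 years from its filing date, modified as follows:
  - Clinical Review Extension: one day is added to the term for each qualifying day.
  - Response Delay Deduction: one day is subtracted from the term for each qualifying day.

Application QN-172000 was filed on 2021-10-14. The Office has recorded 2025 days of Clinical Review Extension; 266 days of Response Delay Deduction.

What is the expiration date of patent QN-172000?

2047-08-08

Base term: filing date + 21 years → 14 October 2042.
Clinical Review Extension: +2025 days → 30 April 2048.
Response Delay Deduction: −266 days → 8 August 2047.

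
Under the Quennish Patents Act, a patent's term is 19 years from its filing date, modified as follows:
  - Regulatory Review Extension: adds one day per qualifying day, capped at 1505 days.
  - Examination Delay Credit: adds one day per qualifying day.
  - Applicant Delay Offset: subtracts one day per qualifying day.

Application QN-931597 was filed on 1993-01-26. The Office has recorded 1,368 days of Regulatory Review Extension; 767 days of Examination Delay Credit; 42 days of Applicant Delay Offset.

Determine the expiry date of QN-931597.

Base term: filing date + 19 years → 26 January 2012.
Regulatory Review Extension: 1368 days (within the 1505-day cap) → +1368 days → 25 October 2015.
Examination Delay Credit: +767 days → 30 November 2017.
Applicant Delay Offset: −42 days → 19 October 2017.

October 19, 2017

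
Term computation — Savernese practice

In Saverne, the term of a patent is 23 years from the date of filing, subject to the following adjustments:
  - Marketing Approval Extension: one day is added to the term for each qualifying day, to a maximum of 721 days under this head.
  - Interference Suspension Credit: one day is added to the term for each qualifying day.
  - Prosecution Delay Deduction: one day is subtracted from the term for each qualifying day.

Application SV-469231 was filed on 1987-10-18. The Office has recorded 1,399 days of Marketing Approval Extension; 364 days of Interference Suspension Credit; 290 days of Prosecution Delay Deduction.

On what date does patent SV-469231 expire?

2012-12-21

Base term: filing date + 23 years → 18 October 2010.
Marketing Approval Extension: 1399 days claimed exceeds the 721-day cap, so +721 days → 8 October 2012.
Interference Suspension Credit: +364 days → 7 October 2013.
Prosecution Delay Deduction: −290 days → 21 December 2012.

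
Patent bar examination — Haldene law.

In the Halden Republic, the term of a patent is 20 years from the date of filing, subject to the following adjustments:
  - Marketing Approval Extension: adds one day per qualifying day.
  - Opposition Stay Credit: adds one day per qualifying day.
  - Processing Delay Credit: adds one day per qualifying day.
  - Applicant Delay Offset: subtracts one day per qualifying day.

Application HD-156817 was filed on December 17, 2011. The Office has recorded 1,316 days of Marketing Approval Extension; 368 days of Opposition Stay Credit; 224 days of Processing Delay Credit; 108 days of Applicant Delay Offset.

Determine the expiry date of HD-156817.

2036-11-20

Base term: filing date + 20 years → 17 December 2031.
Marketing Approval Extension: +1316 days → 25 July 2035.
Opposition Stay Credit: +368 days → 27 July 2036.
Processing Delay Credit: +224 days → 8 March 2037.
Applicant Delay Offset: −108 days → 20 November 2036.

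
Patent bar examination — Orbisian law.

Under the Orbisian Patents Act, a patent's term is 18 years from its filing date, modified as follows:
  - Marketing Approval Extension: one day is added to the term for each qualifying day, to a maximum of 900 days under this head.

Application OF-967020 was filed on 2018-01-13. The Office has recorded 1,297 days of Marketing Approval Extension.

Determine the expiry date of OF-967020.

2038-07-01

Base term: filing date + 18 years → 13 January 2036.
Marketing Approval Extension: 1297 days claimed exceeds the 900-day cap, so +900 days → 1 July 2038.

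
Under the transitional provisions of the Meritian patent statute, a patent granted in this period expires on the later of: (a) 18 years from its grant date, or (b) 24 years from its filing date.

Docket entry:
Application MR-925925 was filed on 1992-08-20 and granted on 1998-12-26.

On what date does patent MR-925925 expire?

(a) grant + 18 years → 26 December 2016.
(b) filing + 24 years → 20 August 2016.
Later of the two: 26 December 2016.

December 26, 2016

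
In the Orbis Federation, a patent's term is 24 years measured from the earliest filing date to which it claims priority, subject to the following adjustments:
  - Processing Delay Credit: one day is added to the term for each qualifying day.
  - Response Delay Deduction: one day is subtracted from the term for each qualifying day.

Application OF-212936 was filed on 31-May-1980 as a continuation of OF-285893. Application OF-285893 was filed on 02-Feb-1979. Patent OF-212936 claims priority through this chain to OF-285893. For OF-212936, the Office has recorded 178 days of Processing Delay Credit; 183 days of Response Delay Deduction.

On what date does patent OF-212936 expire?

January 28, 2003

Earliest priority filing: 2 February 1979.
Base term: 2 February 1979 + 24 years → 2 February 2003.
Processing Delay Credit: +178 days → 30 July 2003.
Response Delay Deduction: −183 days → 28 January 2003.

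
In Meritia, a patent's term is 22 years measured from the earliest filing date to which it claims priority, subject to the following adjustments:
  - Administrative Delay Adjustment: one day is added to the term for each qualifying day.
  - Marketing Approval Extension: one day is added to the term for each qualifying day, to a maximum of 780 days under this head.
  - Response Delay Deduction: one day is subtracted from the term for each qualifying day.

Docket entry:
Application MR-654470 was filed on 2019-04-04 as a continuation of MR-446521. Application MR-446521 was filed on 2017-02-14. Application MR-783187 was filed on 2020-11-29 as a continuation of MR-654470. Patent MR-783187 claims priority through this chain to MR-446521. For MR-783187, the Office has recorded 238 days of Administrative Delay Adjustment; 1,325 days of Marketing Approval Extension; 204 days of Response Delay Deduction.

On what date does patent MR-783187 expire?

Earliest priority filing: 14 February 2017.
Base term: 14 February 2017 + 22 years → 14 February 2039.
Administrative Delay Adjustment: +238 days → 10 October 2039.
Marketing Approval Extension: 1325 days claimed exceeds the 780-day cap, so +780 days → 28 November 2041.
Response Delay Deduction: −204 days → 8 May 2041.

2041-05-08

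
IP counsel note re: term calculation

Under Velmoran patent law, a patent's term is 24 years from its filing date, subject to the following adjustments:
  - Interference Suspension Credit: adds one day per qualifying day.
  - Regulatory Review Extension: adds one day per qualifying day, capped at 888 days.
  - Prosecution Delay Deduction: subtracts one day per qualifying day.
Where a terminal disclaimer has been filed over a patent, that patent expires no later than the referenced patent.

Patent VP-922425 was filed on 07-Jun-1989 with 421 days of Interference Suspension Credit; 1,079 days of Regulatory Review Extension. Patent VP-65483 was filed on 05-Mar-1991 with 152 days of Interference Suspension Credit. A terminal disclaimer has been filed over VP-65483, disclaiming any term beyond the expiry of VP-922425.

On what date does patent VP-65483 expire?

August 4, 2015

Natural term of VP-65483:
  Base: filing + 24 years → 5 March 2015.
  Interference Suspension Credit: +152 days → 4 August 2015.
Expiry of referenced patent VP-922425:
  Base: filing + 24 years → 7 June 2013.
  Interference Suspension Credit: +421 days → 2 August 2014.
  Regulatory Review Extension: 1079 days claimed exceeds the 888-day cap, so +888 days → 6 January 2017.
Terminal disclaimer: VP-65483 expires on the earlier of 4 August 2015 and 6 January 2017.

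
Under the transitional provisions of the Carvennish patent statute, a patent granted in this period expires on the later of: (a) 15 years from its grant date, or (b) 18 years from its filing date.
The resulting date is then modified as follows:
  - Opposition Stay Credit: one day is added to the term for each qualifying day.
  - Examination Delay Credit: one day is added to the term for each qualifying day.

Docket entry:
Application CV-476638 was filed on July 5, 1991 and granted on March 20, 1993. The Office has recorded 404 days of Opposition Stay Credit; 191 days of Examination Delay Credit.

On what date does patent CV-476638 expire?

(a) grant + 15 years → 20 March 2008.
(b) filing + 18 years → 5 July 2009.
Later of the two: 5 July 2009.
Opposition Stay Credit: +404 days → 13 August 2010.
Examination Delay Credit: +191 days → 20 February 2011.

2011-02-20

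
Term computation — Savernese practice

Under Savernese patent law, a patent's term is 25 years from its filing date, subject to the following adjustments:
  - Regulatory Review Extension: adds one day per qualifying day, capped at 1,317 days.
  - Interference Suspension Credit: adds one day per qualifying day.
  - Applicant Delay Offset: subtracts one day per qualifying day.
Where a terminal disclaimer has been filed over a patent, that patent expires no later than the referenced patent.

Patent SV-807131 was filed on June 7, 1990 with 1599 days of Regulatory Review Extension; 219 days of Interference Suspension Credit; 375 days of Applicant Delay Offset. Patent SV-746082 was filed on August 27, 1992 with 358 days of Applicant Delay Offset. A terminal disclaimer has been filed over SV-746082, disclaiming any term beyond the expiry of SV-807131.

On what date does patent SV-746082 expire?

Natural term of SV-746082:
  Base: filing + 25 years → 27 August 2017.
  Applicant Delay Offset: −358 days → 3 September 2016.
Expiry of referenced patent SV-807131:
  Base: filing + 25 years → 7 June 2015.
  Regulatory Review Extension: 1599 days claimed exceeds the 1317-day cap, so +1317 days → 14 January 2019.
  Interference Suspension Credit: +219 days → 21 August 2019.
  Applicant Delay Offset: −375 days → 11 August 2018.
Terminal disclaimer: SV-746082 expires on the earlier of 3 September 2016 and 11 August 2018.

2016-09-03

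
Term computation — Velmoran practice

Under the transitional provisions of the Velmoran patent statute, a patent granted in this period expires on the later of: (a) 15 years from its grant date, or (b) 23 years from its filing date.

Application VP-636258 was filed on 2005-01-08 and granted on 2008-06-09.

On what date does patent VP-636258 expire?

January 8, 2028

(a) grant + 15 years → 9 June 2023.
(b) filing + 23 years → 8 January 2028.
Later of the two: 8 January 2028.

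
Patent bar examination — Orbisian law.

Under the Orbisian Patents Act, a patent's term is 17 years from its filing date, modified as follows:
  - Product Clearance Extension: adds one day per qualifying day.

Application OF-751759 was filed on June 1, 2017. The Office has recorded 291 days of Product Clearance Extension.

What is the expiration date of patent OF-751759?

Base term: filing date + 17 years → 1 June 2034.
Product Clearance Extension: +291 days → 19 March 2035.

March 19, 2035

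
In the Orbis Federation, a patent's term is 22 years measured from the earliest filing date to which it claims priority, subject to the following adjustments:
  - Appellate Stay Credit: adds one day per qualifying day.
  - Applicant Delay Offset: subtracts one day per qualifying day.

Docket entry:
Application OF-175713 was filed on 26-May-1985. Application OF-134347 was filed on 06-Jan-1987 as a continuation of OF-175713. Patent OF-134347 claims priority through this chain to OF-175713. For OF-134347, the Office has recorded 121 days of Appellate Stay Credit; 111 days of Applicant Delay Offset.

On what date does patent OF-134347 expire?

June 5, 2007

Earliest priority filing: 26 May 1985.
Base term: 26 May 1985 + 22 years → 26 May 2007.
Appellate Stay Credit: +121 days → 24 September 2007.
Applicant Delay Offset: −111 days → 5 June 2007.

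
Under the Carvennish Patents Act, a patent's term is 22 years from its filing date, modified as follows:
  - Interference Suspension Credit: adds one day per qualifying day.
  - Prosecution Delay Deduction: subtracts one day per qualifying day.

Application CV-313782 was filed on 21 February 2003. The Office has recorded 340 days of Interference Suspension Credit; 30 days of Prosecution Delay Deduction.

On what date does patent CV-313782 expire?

Base term: filing date + 22 years → 21 February 2025.
Interference Suspension Credit: +340 days → 27 January 2026.
Prosecution Delay Deduction: −30 days → 28 December 2025.

December 28, 2025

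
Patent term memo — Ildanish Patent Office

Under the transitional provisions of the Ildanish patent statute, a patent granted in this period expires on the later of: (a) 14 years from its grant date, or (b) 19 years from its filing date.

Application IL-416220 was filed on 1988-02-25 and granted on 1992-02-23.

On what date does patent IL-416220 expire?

(a) grant + 14 years → 23 February 2006.
(b) filing + 19 years → 25 February 2007.
Later of the two: 25 February 2007.

February 25, 2007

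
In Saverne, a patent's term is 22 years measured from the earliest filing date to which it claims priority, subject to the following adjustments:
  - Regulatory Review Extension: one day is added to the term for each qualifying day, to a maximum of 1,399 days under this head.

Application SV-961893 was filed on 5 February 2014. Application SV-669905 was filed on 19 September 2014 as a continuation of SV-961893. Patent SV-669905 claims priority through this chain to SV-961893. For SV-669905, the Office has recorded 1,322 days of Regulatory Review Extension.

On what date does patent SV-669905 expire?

2039-09-19

Earliest priority filing: 5 February 2014.
Base term: 5 February 2014 + 22 years → 5 February 2036.
Regulatory Review Extension: 1322 days (within the 1399-day cap) → +1322 days → 19 September 2039.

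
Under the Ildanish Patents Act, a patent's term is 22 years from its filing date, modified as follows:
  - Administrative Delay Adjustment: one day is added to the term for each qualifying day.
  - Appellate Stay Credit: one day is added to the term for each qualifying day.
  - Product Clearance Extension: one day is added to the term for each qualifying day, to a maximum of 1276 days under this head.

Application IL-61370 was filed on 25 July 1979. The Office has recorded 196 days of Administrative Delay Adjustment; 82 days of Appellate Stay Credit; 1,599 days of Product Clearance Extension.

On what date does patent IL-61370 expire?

Base term: filing date + 22 years → 25 July 2001.
Administrative Delay Adjustment: +196 days → 6 February 2002.
Appellate Stay Credit: +82 days → 29 April 2002.
Product Clearance Extension: 1599 days claimed exceeds the 1276-day cap, so +1276 days → 26 October 2005.

October 26, 2005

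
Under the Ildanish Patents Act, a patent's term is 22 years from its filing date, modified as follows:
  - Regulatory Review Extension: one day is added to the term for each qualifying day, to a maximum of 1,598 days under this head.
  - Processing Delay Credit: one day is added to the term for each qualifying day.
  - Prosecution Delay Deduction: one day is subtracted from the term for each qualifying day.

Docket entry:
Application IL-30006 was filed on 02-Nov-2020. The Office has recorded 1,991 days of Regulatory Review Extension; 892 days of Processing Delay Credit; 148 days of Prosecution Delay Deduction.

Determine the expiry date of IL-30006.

April 1, 2049

Base term: filing date + 22 years → 2 November 2042.
Regulatory Review Extension: 1991 days claimed exceeds the 1598-day cap, so +1598 days → 19 March 2047.
Processing Delay Credit: +892 days → 27 August 2049.
Prosecution Delay Deduction: −148 days → 1 April 2049.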